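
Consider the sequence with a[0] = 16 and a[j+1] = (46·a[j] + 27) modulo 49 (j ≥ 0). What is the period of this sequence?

We have a[0] = 16, a[1] = 28, a[2] = 41, a[3] = 2, a[4] = 21, a[5] = 13, a[6] = 37, a[7] = 14, a[8] = 34, a[9] = 23, a[10] = 7, a[11] = 6, a[12] = 9, a[13] = 0, a[14] = 27, a[15] = 44, a[16] = 42, a[17] = 48, a[18] = 30, a[19] = 35, a[20] = 20, a[21] = 16.
The sequence repeats with period 21.

21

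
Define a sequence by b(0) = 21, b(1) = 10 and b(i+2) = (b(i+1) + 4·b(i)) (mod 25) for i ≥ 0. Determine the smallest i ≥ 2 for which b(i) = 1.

11

b(0) = 21, b(1) = 10, b(2) = 19, b(3) = 9, b(4) = 10, b(5) = 21, b(6) = 11, b(7) = 20, b(8) = 14, b(9) = 19, b(10) = 0, b(11) = 1, b(12) = 1, b(13) = 5, b(14) = 9, b(15) = 4, b(16) = 15, b(17) = 6, b(18) = 16, b(19) = 15, b(20) = 4, b(21) = 14, b(22) = 5, b(23) = 11, b(24) = 6, b(25) = 0, b(26) = 24, b(27) = 24, b(28) = 20, b(29) = 16, b(30) = 21, b(31) = 10.
Since (b(30), b(31)) = (b(0), b(1)) = (21, 10) (two consecutive terms determine the rest), the sequence is periodic with period 30.
The value 1 first appears (with i ≥ 2) at b(11).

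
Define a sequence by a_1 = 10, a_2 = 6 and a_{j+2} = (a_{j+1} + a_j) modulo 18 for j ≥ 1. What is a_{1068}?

Computing terms: a_1 = 10; a_2 = 6; a_3 = 16; a_4 = 4; a_5 = 2; a_6 = 6; a_7 = 8; a_8 = 14; a_9 = 4; a_{10} = 0; a_{11} = 4; a_{12} = 4; a_{13} = 8; a_{14} = 12; a_{15} = 2; a_{16} = 14; a_{17} = 16; a_{18} = 12; a_{19} = 10; a_{20} = 4; a_{21} = 14; a_{22} = 0; a_{23} = 14; a_{24} = 14; a_{25} = 10; a_{26} = 6.
Since (a_{25}, a_{26}) = (a_1, a_2) = (10, 6) (two consecutive terms determine the rest), the sequence is periodic with period 24.
So a_{1068} = a_{1 + ((1068-1) mod 24)} = a_{12} = 4.

4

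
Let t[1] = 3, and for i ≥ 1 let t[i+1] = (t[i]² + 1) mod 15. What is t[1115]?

5

Listing terms: t[1] = 3; t[2] = 10; t[3] = 11; t[4] = 2; t[5] = 5; t[6] = 11.
Since t[6] = t[3] = 11, the sequence is eventually periodic: after a pre-period of length 2 it cycles with period 3.
For i ≥ 3, t[i] depends only on (i - 3) mod 3. (1115 - 3) mod 3 = 2, so t[1115] = t[5] = 5.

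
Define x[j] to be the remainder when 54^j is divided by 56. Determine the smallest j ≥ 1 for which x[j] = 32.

Computing terms: x[0] = 1; x[1] = 54; x[2] = 4; x[3] = 48; x[4] = 16; x[5] = 24; x[6] = 8; x[7] = 40; x[8] = 32; x[9] = 48.
Since x[9] = x[3] = 48, the sequence is eventually periodic: after a pre-period of length 3 it cycles with period 6.
The value 32 first appears (with j ≥ 1) at x[8].

8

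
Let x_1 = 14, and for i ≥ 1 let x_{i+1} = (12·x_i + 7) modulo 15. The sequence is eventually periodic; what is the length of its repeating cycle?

Listing terms: x_1 = 14,  x_2 = 10,  x_3 = 7,  x_4 = 1,  x_5 = 4,  x_6 = 10.
Since x_6 = x_2 = 10, the sequence is eventually periodic: after a pre-period of length 1 it cycles with period 4.

4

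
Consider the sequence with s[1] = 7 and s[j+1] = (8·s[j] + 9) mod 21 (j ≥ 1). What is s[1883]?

We have s[1] = 7,  s[2] = 2,  s[3] = 4,  s[4] = 20,  s[5] = 1,  s[6] = 17,  s[7] = 19,  s[8] = 14,  s[9] = 16,  s[10] = 11,  s[11] = 13,  s[12] = 8,  s[13] = 10,  s[14] = 5,  s[15] = 7.
Since s[15] = s[1] = 7, the sequence is periodic with period 14.
So s[1883] = s[1 + ((1883-1) mod 14)] = s[7] = 19.

19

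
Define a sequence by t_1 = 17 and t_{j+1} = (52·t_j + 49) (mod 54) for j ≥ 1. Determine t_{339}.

t_1 = 17, t_2 = 15, t_3 = 19, t_4 = 11, t_5 = 27, t_6 = 49, t_7 = 5, t_8 = 39, t_9 = 25, t_{10} = 53, t_{11} = 51, t_{12} = 1, t_{13} = 47, t_{14} = 9, t_{15} = 31, t_{16} = 41, t_{17} = 21, t_{18} = 7, t_{19} = 35, t_{20} = 33, t_{21} = 37, t_{22} = 29, t_{23} = 45, t_{24} = 13, t_{25} = 23, t_{26} = 3, t_{27} = 43, t_{28} = 17.
The sequence repeats with period 27.
(339 - 1) mod 27 = 14, so t_{339} = t_{15} = 31.

31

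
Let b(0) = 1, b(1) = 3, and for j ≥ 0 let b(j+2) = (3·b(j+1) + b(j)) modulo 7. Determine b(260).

4

Listing terms: b(0) = 1,  b(1) = 3,  b(2) = 3,  b(3) = 5,  b(4) = 4,  b(5) = 3,  b(6) = 6,  b(7) = 0,  b(8) = 6,  b(9) = 4,  b(10) = 4,  b(11) = 2,  b(12) = 3,  b(13) = 4,  b(14) = 1,  b(15) = 0,  b(16) = 1,  b(17) = 3.
Since (b(16), b(17)) = (b(0), b(1)) = (1, 3) (two consecutive terms determine the rest), the sequence is periodic with period 16.
(260 - 0) mod 16 = 4, so b(260) = b(4) = 4.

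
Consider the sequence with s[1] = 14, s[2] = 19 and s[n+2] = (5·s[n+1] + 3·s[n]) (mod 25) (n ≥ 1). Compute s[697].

Listing terms: s[1] = 14; s[2] = 19; s[3] = 12; s[4] = 17; s[5] = 21; s[6] = 6; s[7] = 18; s[8] = 8; s[9] = 19; s[10] = 19; s[11] = 2; s[12] = 17; s[13] = 16; s[14] = 6; s[15] = 3; s[16] = 8; s[17] = 24; s[18] = 19; s[19] = 17; s[20] = 17; s[21] = 11; s[22] = 6; s[23] = 13; s[24] = 8; s[25] = 4; s[26] = 19; s[27] = 7; s[28] = 17; s[29] = 6; s[30] = 6; s[31] = 23; s[32] = 8; s[33] = 9; s[34] = 19; s[35] = 22; s[36] = 17; s[37] = 1; s[38] = 6; s[39] = 8; s[40] = 8; s[41] = 14; s[42] = 19.
Since (s[41], s[42]) = (s[1], s[2]) = (14, 19) (two consecutive terms determine the rest), the sequence is periodic with period 40.
So s[697] = s[1 + ((697-1) mod 40)] = s[17] = 24.

24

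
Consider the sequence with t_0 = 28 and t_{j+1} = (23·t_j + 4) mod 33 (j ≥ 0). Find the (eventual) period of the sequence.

We have t_0 = 28, t_1 = 21, t_2 = 25, t_3 = 18, t_4 = 22, t_5 = 15, t_6 = 19, t_7 = 12, t_8 = 16, t_9 = 9, t_{10} = 13, t_{11} = 6, t_{12} = 10, t_{13} = 3, t_{14} = 7, t_{15} = 0, t_{16} = 4, t_{17} = 30, t_{18} = 1, t_{19} = 27, t_{20} = 31, t_{21} = 24, t_{22} = 28.
The sequence repeats with period 22.

22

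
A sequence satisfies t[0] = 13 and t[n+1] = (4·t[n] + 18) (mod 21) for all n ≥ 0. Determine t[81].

13

We have t[0] = 13,  t[1] = 7,  t[2] = 4,  t[3] = 13.
Since t[3] = t[0] = 13, the sequence is periodic with period 3.
(81 - 0) mod 3 = 0, so t[81] = t[0] = 13.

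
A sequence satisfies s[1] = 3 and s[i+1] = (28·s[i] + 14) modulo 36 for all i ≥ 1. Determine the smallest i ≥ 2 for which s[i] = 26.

Listing terms: s[1] = 3,  s[2] = 26,  s[3] = 22,  s[4] = 18,  s[5] = 14,  s[6] = 10,  s[7] = 6,  s[8] = 2,  s[9] = 34,  s[10] = 30,  s[11] = 26.
Since s[11] = s[2] = 26, the sequence is eventually periodic: after a pre-period of length 1 it cycles with period 9.
The value 26 first appears (with i ≥ 2) at s[2].

2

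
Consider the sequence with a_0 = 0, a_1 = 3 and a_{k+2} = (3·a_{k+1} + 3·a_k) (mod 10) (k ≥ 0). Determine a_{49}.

Computing terms: a_0 = 0; a_1 = 3; a_2 = 9; a_3 = 6; a_4 = 5; a_5 = 3; a_6 = 4; a_7 = 1; a_8 = 5; a_9 = 8; a_{10} = 9; a_{11} = 1; a_{12} = 0; a_{13} = 3.
Since (a_{12}, a_{13}) = (a_0, a_1) = (0, 3) (two consecutive terms determine the rest), the sequence is periodic with period 12.
(49 - 0) mod 12 = 1, so a_{49} = a_1 = 3.

3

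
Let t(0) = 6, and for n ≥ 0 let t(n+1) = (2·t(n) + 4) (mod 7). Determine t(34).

2

We have t(0) = 6,  t(1) = 2,  t(2) = 1,  t(3) = 6.
Since t(3) = t(0) = 6, the sequence is periodic with period 3.
(34 - 0) mod 3 = 1, so t(34) = t(1) = 2.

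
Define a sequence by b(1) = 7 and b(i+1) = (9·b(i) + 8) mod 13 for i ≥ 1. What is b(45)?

10

Listing terms: b(1) = 7, b(2) = 6, b(3) = 10, b(4) = 7.
Since b(4) = b(1) = 7, the sequence is periodic with period 3.
(45 - 1) mod 3 = 2, so b(45) = b(3) = 10.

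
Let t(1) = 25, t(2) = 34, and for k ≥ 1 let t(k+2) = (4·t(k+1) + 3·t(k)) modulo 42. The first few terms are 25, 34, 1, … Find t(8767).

37

Computing terms: t(1) = 25; t(2) = 34; t(3) = 1; t(4) = 22; t(5) = 7; t(6) = 10; t(7) = 19; t(8) = 22; t(9) = 19; t(10) = 16; t(11) = 37; t(12) = 28; t(13) = 13; t(14) = 10; t(15) = 37; t(16) = 10; t(17) = 25; t(18) = 4; t(19) = 7; t(20) = 40; t(21) = 13; t(22) = 4; t(23) = 13; t(24) = 22; t(25) = 1; t(26) = 28; t(27) = 31; t(28) = 40; t(29) = 1; t(30) = 40; t(31) = 37; t(32) = 16; t(33) = 7; t(34) = 34; t(35) = 31; t(36) = 16; t(37) = 31; t(38) = 4; t(39) = 25; t(40) = 28; t(41) = 19; t(42) = 34; t(43) = 25; t(44) = 34.
Since (t(43), t(44)) = (t(1), t(2)) = (25, 34) (two consecutive terms determine the rest), the sequence is periodic with period 42.
So t(8767) = t(1 + ((8767-1) mod 42)) = t(31) = 37.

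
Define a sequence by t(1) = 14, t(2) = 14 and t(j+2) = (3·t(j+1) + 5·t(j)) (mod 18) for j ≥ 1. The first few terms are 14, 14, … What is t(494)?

Listing terms: t(1) = 14; t(2) = 14; t(3) = 4; t(4) = 10; t(5) = 14; t(6) = 2; t(7) = 4; t(8) = 4; t(9) = 14; t(10) = 8; t(11) = 4; t(12) = 16; t(13) = 14; t(14) = 14.
Since (t(13), t(14)) = (t(1), t(2)) = (14, 14) (two consecutive terms determine the rest), the sequence is periodic with period 12.
So t(494) = t(1 + ((494-1) mod 12)) = t(2) = 14.

14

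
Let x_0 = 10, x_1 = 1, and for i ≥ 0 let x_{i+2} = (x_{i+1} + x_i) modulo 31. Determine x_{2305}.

We have x_0 = 10; x_1 = 1; x_2 = 11; x_3 = 12; x_4 = 23; x_5 = 4; x_6 = 27; x_7 = 0; x_8 = 27; x_9 = 27; x_{10} = 23; x_{11} = 19; x_{12} = 11; x_{13} = 30; x_{14} = 10; x_{15} = 9; x_{16} = 19; x_{17} = 28; x_{18} = 16; x_{19} = 13; x_{20} = 29; x_{21} = 11; x_{22} = 9; x_{23} = 20; x_{24} = 29; x_{25} = 18; x_{26} = 16; x_{27} = 3; x_{28} = 19; x_{29} = 22; x_{30} = 10; x_{31} = 1.
The sequence repeats with period 30.
(2305 - 0) mod 30 = 25, so x_{2305} = x_{25} = 18.

18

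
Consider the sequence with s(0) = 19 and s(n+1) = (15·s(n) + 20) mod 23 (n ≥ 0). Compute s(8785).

13

We have s(0) = 19, s(1) = 6, s(2) = 18, s(3) = 14, s(4) = 0, s(5) = 20, s(6) = 21, s(7) = 13, s(8) = 8, s(9) = 2, s(10) = 4, s(11) = 11, s(12) = 1, s(13) = 12, s(14) = 16, s(15) = 7, s(16) = 10, s(17) = 9, s(18) = 17, s(19) = 22, s(20) = 5, s(21) = 3, s(22) = 19.
The sequence repeats with period 22.
So s(8785) = s(0 + ((8785-0) mod 22)) = s(7) = 13.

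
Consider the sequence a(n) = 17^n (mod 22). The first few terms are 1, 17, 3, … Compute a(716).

5

Computing terms: a(0) = 1; a(1) = 17; a(2) = 3; a(3) = 7; a(4) = 9; a(5) = 21; a(6) = 5; a(7) = 19; a(8) = 15; a(9) = 13; a(10) = 1.
The sequence repeats with period 10.
So a(716) = a(0 + ((716-0) mod 10)) = a(6) = 5.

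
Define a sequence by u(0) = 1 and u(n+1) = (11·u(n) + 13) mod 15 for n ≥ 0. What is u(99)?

3

We have u(0) = 1; u(1) = 9; u(2) = 7; u(3) = 0; u(4) = 13; u(5) = 6; u(6) = 4; u(7) = 12; u(8) = 10; u(9) = 3; u(10) = 1.
The sequence repeats with period 10.
(99 - 0) mod 10 = 9, so u(99) = u(9) = 3.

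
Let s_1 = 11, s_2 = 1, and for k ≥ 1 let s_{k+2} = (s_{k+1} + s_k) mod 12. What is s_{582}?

2

We have s_1 = 11,  s_2 = 1,  s_3 = 0,  s_4 = 1,  s_5 = 1,  s_6 = 2,  s_7 = 3,  s_8 = 5,  s_9 = 8,  s_{10} = 1,  s_{11} = 9,  s_{12} = 10,  s_{13} = 7,  s_{14} = 5,  s_{15} = 0,  s_{16} = 5,  s_{17} = 5,  s_{18} = 10,  s_{19} = 3,  s_{20} = 1,  s_{21} = 4,  s_{22} = 5,  s_{23} = 9,  s_{24} = 2,  s_{25} = 11,  s_{26} = 1.
The sequence repeats with period 24.
(582 - 1) mod 24 = 5, so s_{582} = s_6 = 2.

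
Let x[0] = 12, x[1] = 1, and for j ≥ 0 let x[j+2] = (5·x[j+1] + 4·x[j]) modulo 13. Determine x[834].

4

We have x[0] = 12; x[1] = 1; x[2] = 1; x[3] = 9; x[4] = 10; x[5] = 8; x[6] = 2; x[7] = 3; x[8] = 10; x[9] = 10; x[10] = 12; x[11] = 9; x[12] = 2; x[13] = 7; x[14] = 4; x[15] = 9; x[16] = 9; x[17] = 3; x[18] = 12; x[19] = 7; x[20] = 5; x[21] = 1; x[22] = 12; x[23] = 12; x[24] = 4; x[25] = 3; x[26] = 5; x[27] = 11; x[28] = 10; x[29] = 3; x[30] = 3; x[31] = 1; x[32] = 4; x[33] = 11; x[34] = 6; x[35] = 9; x[36] = 4; x[37] = 4; x[38] = 10; x[39] = 1; x[40] = 6; x[41] = 8; x[42] = 12; x[43] = 1.
Since (x[42], x[43]) = (x[0], x[1]) = (12, 1) (two consecutive terms determine the rest), the sequence is periodic with period 42.
(834 - 0) mod 42 = 36, so x[834] = x[36] = 4.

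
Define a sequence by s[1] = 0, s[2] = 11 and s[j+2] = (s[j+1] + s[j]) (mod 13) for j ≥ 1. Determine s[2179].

s[1] = 0,  s[2] = 11,  s[3] = 11,  s[4] = 9,  s[5] = 7,  s[6] = 3,  s[7] = 10,  s[8] = 0,  s[9] = 10,  s[10] = 10,  s[11] = 7,  s[12] = 4,  s[13] = 11,  s[14] = 2,  s[15] = 0,  s[16] = 2,  s[17] = 2,  s[18] = 4,  s[19] = 6,  s[20] = 10,  s[21] = 3,  s[22] = 0,  s[23] = 3,  s[24] = 3,  s[25] = 6,  s[26] = 9,  s[27] = 2,  s[28] = 11,  s[29] = 0,  s[30] = 11.
The sequence repeats with period 28.
So s[2179] = s[1 + ((2179-1) mod 28)] = s[23] = 3.

3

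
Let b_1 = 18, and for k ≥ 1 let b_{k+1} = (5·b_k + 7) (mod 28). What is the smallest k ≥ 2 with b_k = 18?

13

Computing terms: b_1 = 18, b_2 = 13, b_3 = 16, b_4 = 3, b_5 = 22, b_6 = 5, b_7 = 4, b_8 = 27, b_9 = 2, b_{10} = 17, b_{11} = 8, b_{12} = 19, b_{13} = 18.
Since b_{13} = b_1 = 18, the sequence is periodic with period 12.
The value 18 next appears (with k ≥ 2) at b_{13}.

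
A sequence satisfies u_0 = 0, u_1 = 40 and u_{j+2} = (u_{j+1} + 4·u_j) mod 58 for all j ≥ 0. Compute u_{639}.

Listing terms: u_0 = 0,  u_1 = 40,  u_2 = 40,  u_3 = 26,  u_4 = 12,  u_5 = 0,  u_6 = 48,  u_7 = 48,  u_8 = 8,  u_9 = 26,  u_{10} = 0,  u_{11} = 46,  u_{12} = 46,  u_{13} = 56,  u_{14} = 8,  u_{15} = 0,  u_{16} = 32,  u_{17} = 32,  u_{18} = 44,  u_{19} = 56,  u_{20} = 0,  u_{21} = 50,  u_{22} = 50,  u_{23} = 18,  u_{24} = 44,  u_{25} = 0,  u_{26} = 2,  u_{27} = 2,  u_{28} = 10,  u_{29} = 18,  u_{30} = 0,  u_{31} = 14,  u_{32} = 14,  u_{33} = 12,  u_{34} = 10,  u_{35} = 0,  u_{36} = 40.
The sequence repeats with period 35.
So u_{639} = u_{0 + ((639-0) mod 35)} = u_9 = 26.

26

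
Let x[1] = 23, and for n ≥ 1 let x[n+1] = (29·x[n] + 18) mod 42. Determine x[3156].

1

We have x[1] = 23,  x[2] = 13,  x[3] = 17,  x[4] = 7,  x[5] = 11,  x[6] = 1,  x[7] = 5,  x[8] = 37,  x[9] = 41,  x[10] = 31,  x[11] = 35,  x[12] = 25,  x[13] = 29,  x[14] = 19,  x[15] = 23.
The sequence repeats with period 14.
(3156 - 1) mod 14 = 5, so x[3156] = x[6] = 1.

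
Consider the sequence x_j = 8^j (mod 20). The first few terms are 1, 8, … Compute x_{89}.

Computing terms: x_0 = 1, x_1 = 8, x_2 = 4, x_3 = 12, x_4 = 16, x_5 = 8.
Since x_5 = x_1 = 8, the sequence is eventually periodic: after a pre-period of length 1 it cycles with period 4.
For j ≥ 1, x_j depends only on (j - 1) mod 4. (89 - 1) mod 4 = 0, so x_{89} = x_1 = 8.

8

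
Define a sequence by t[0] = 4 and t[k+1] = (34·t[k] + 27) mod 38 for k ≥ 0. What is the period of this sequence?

18

Listing terms: t[0] = 4; t[1] = 11; t[2] = 21; t[3] = 19; t[4] = 27; t[5] = 33; t[6] = 9; t[7] = 29; t[8] = 25; t[9] = 3; t[10] = 15; t[11] = 5; t[12] = 7; t[13] = 37; t[14] = 31; t[15] = 17; t[16] = 35; t[17] = 1; t[18] = 23; t[19] = 11.
Since t[19] = t[1] = 11, the sequence is eventually periodic: after a pre-period of length 1 it cycles with period 18.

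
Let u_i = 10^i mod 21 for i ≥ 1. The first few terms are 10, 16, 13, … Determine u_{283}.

We have u_1 = 10, u_2 = 16, u_3 = 13, u_4 = 4, u_5 = 19, u_6 = 1, u_7 = 10.
The sequence repeats with period 6.
So u_{283} = u_{1 + ((283-1) mod 6)} = u_1 = 10.

10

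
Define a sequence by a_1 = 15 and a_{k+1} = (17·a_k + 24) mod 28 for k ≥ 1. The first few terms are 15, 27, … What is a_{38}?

Computing terms: a_1 = 15; a_2 = 27; a_3 = 7; a_4 = 3; a_5 = 19; a_6 = 11; a_7 = 15.
The sequence repeats with period 6.
So a_{38} = a_{1 + ((38-1) mod 6)} = a_2 = 27.

27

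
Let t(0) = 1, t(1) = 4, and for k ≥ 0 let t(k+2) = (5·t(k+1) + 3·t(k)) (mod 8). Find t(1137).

7

We have t(0) = 1,  t(1) = 4,  t(2) = 7,  t(3) = 7,  t(4) = 0,  t(5) = 5,  t(6) = 1,  t(7) = 4.
Since (t(6), t(7)) = (t(0), t(1)) = (1, 4) (two consecutive terms determine the rest), the sequence is periodic with period 6.
(1137 - 0) mod 6 = 3, so t(1137) = t(3) = 7.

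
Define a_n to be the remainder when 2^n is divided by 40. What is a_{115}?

8

We have a_1 = 2,  a_2 = 4,  a_3 = 8,  a_4 = 16,  a_5 = 32,  a_6 = 24,  a_7 = 8.
Since a_7 = a_3 = 8, the sequence is eventually periodic: after a pre-period of length 2 it cycles with period 4.
For n ≥ 3, a_n depends only on (n - 3) mod 4. (115 - 3) mod 4 = 0, so a_{115} = a_3 = 8.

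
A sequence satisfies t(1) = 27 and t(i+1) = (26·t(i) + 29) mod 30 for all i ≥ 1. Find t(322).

11

Listing terms: t(1) = 27,  t(2) = 11,  t(3) = 15,  t(4) = 29,  t(5) = 3,  t(6) = 17,  t(7) = 21,  t(8) = 5,  t(9) = 9,  t(10) = 23,  t(11) = 27.
Since t(11) = t(1) = 27, the sequence is periodic with period 10.
So t(322) = t(1 + ((322-1) mod 10)) = t(2) = 11.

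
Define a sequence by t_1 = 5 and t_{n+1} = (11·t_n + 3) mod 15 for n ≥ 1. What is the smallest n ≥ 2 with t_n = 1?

8

We have t_1 = 5; t_2 = 13; t_3 = 11; t_4 = 4; t_5 = 2; t_6 = 10; t_7 = 8; t_8 = 1; t_9 = 14; t_{10} = 7; t_{11} = 5.
The sequence repeats with period 10.
The value 1 first appears (with n ≥ 2) at t_8.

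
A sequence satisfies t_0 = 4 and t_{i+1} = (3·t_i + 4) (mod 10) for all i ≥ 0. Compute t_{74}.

2

Listing terms: t_0 = 4, t_1 = 6, t_2 = 2, t_3 = 0, t_4 = 4.
The sequence repeats with period 4.
So t_{74} = t_{0 + ((74-0) mod 4)} = t_2 = 2.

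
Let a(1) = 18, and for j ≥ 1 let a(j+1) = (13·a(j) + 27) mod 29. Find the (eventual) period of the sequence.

a(1) = 18; a(2) = 0; a(3) = 27; a(4) = 1; a(5) = 11; a(6) = 25; a(7) = 4; a(8) = 21; a(9) = 10; a(10) = 12; a(11) = 9; a(12) = 28; a(13) = 14; a(14) = 6; a(15) = 18.
Since a(15) = a(1) = 18, the sequence is periodic with period 14.

14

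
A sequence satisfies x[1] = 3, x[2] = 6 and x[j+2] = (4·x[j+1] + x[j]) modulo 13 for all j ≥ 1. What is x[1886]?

5

Listing terms: x[1] = 3; x[2] = 6; x[3] = 1; x[4] = 10; x[5] = 2; x[6] = 5; x[7] = 9; x[8] = 2; x[9] = 4; x[10] = 5; x[11] = 11; x[12] = 10; x[13] = 12; x[14] = 6; x[15] = 10; x[16] = 7; x[17] = 12; x[18] = 3; x[19] = 11; x[20] = 8; x[21] = 4; x[22] = 11; x[23] = 9; x[24] = 8; x[25] = 2; x[26] = 3; x[27] = 1; x[28] = 7; x[29] = 3; x[30] = 6.
Since (x[29], x[30]) = (x[1], x[2]) = (3, 6) (two consecutive terms determine the rest), the sequence is periodic with period 28.
(1886 - 1) mod 28 = 9, so x[1886] = x[10] = 5.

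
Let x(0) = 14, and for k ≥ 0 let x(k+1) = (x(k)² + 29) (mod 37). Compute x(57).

32

Computing terms: x(0) = 14; x(1) = 3; x(2) = 1; x(3) = 30; x(4) = 4; x(5) = 8; x(6) = 19; x(7) = 20; x(8) = 22; x(9) = 32; x(10) = 17; x(11) = 22.
Since x(11) = x(8) = 22, the sequence is eventually periodic: after a pre-period of length 8 it cycles with period 3.
For k ≥ 8, x(k) depends only on (k - 8) mod 3. (57 - 8) mod 3 = 1, so x(57) = x(9) = 32.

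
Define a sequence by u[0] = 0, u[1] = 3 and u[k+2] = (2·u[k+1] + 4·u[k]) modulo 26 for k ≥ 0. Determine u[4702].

24

We have u[0] = 0,  u[1] = 3,  u[2] = 6,  u[3] = 24,  u[4] = 20,  u[5] = 6,  u[6] = 14,  u[7] = 0,  u[8] = 4,  u[9] = 8,  u[10] = 6,  u[11] = 18,  u[12] = 8,  u[13] = 10,  u[14] = 0,  u[15] = 14,  u[16] = 2,  u[17] = 8,  u[18] = 24,  u[19] = 2,  u[20] = 22,  u[21] = 0,  u[22] = 10,  u[23] = 20,  u[24] = 2,  u[25] = 6,  u[26] = 20,  u[27] = 12,  u[28] = 0,  u[29] = 22,  u[30] = 18,  u[31] = 20,  u[32] = 8,  u[33] = 18,  u[34] = 16,  u[35] = 0,  u[36] = 12,  u[37] = 24,  u[38] = 18,  u[39] = 2,  u[40] = 24,  u[41] = 4,  u[42] = 0,  u[43] = 16,  u[44] = 6,  u[45] = 24.
Since (u[44], u[45]) = (u[2], u[3]) = (6, 24) (two consecutive terms determine the rest), the sequence is eventually periodic: after a pre-period of length 2 it cycles with period 42.
For k ≥ 2, u[k] depends only on (k - 2) mod 42. (4702 - 2) mod 42 = 38, so u[4702] = u[40] = 24.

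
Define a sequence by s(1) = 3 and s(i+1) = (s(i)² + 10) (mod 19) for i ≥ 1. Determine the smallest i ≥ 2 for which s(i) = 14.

We have s(1) = 3, s(2) = 0, s(3) = 10, s(4) = 15, s(5) = 7, s(6) = 2, s(7) = 14, s(8) = 16, s(9) = 0.
Since s(9) = s(2) = 0, the sequence is eventually periodic: after a pre-period of length 1 it cycles with period 7.
The value 14 first appears (with i ≥ 2) at s(7).

7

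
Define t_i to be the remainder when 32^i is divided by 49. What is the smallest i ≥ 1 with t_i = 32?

1

We have t_0 = 1; t_1 = 32; t_2 = 44; t_3 = 36; t_4 = 25; t_5 = 16; t_6 = 22; t_7 = 18; t_8 = 37; t_9 = 8; t_{10} = 11; t_{11} = 9; t_{12} = 43; t_{13} = 4; t_{14} = 30; t_{15} = 29; t_{16} = 46; t_{17} = 2; t_{18} = 15; t_{19} = 39; t_{20} = 23; t_{21} = 1.
The sequence repeats with period 21.
The value 32 first appears (with i ≥ 1) at t_1.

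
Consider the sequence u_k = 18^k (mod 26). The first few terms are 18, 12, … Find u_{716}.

We have u_1 = 18, u_2 = 12, u_3 = 8, u_4 = 14, u_5 = 18.
Since u_5 = u_1 = 18, the sequence is periodic with period 4.
(716 - 1) mod 4 = 3, so u_{716} = u_4 = 14.

14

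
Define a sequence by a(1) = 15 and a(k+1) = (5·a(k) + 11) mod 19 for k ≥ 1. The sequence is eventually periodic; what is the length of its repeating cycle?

Computing terms: a(1) = 15,  a(2) = 10,  a(3) = 4,  a(4) = 12,  a(5) = 14,  a(6) = 5,  a(7) = 17,  a(8) = 1,  a(9) = 16,  a(10) = 15.
Since a(10) = a(1) = 15, the sequence is periodic with period 9.

9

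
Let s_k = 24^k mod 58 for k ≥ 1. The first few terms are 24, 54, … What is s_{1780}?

Listing terms: s_1 = 24,  s_2 = 54,  s_3 = 20,  s_4 = 16,  s_5 = 36,  s_6 = 52,  s_7 = 30,  s_8 = 24.
Since s_8 = s_1 = 24, the sequence is periodic with period 7.
(1780 - 1) mod 7 = 1, so s_{1780} = s_2 = 54.

54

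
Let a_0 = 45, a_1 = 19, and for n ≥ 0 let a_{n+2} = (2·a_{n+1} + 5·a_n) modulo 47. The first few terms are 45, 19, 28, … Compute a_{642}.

41

We have a_0 = 45; a_1 = 19; a_2 = 28; a_3 = 10; a_4 = 19; a_5 = 41; a_6 = 36; a_7 = 42; a_8 = 29; a_9 = 33; a_{10} = 23; a_{11} = 23; a_{12} = 20; a_{13} = 14; a_{14} = 34; a_{15} = 44; a_{16} = 23; a_{17} = 31; a_{18} = 36; a_{19} = 39; a_{20} = 23; a_{21} = 6; a_{22} = 33; a_{23} = 2; a_{24} = 28; a_{25} = 19; a_{26} = 37; a_{27} = 28; a_{28} = 6; a_{29} = 11; a_{30} = 5; a_{31} = 18; a_{32} = 14; a_{33} = 24; a_{34} = 24; a_{35} = 27; a_{36} = 33; a_{37} = 13; a_{38} = 3; a_{39} = 24; a_{40} = 16; a_{41} = 11; a_{42} = 8; a_{43} = 24; a_{44} = 41; a_{45} = 14; a_{46} = 45; a_{47} = 19.
Since (a_{46}, a_{47}) = (a_0, a_1) = (45, 19) (two consecutive terms determine the rest), the sequence is periodic with period 46.
(642 - 0) mod 46 = 44, so a_{642} = a_{44} = 41.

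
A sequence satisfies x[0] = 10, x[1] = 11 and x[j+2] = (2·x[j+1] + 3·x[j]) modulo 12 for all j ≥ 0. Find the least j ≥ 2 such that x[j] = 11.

5

x[0] = 10,  x[1] = 11,  x[2] = 4,  x[3] = 5,  x[4] = 10,  x[5] = 11.
Since (x[4], x[5]) = (x[0], x[1]) = (10, 11) (two consecutive terms determine the rest), the sequence is periodic with period 4.
The value 11 next appears (with j ≥ 2) at x[5].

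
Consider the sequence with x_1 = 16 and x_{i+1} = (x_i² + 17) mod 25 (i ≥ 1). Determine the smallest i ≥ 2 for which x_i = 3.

We have x_1 = 16,  x_2 = 23,  x_3 = 21,  x_4 = 8,  x_5 = 6,  x_6 = 3,  x_7 = 1,  x_8 = 18,  x_9 = 16.
The sequence repeats with period 8.
The value 3 first appears (with i ≥ 2) at x_6.

6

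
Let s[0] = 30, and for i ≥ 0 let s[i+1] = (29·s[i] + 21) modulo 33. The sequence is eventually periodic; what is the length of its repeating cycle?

10

Listing terms: s[0] = 30; s[1] = 0; s[2] = 21; s[3] = 3; s[4] = 9; s[5] = 18; s[6] = 15; s[7] = 27; s[8] = 12; s[9] = 6; s[10] = 30.
Since s[10] = s[0] = 30, the sequence is periodic with period 10.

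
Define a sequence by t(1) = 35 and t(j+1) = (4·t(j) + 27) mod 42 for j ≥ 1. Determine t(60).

23

Listing terms: t(1) = 35; t(2) = 41; t(3) = 23; t(4) = 35.
The sequence repeats with period 3.
So t(60) = t(1 + ((60-1) mod 3)) = t(3) = 23.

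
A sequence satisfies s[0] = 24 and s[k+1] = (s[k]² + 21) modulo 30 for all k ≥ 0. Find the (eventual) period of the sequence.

6

s[0] = 24,  s[1] = 27,  s[2] = 0,  s[3] = 21,  s[4] = 12,  s[5] = 15,  s[6] = 6,  s[7] = 27.
Since s[7] = s[1] = 27, the sequence is eventually periodic: after a pre-period of length 1 it cycles with period 6.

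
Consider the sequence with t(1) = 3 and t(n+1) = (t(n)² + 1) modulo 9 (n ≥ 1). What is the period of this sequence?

We have t(1) = 3, t(2) = 1, t(3) = 2, t(4) = 5, t(5) = 8, t(6) = 2.
Since t(6) = t(3) = 2, the sequence is eventually periodic: after a pre-period of length 2 it cycles with period 3.

3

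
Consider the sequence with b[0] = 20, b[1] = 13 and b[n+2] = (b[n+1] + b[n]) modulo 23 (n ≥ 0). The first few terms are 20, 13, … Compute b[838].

We have b[0] = 20,  b[1] = 13,  b[2] = 10,  b[3] = 0,  b[4] = 10,  b[5] = 10,  b[6] = 20,  b[7] = 7,  b[8] = 4,  b[9] = 11,  b[10] = 15,  b[11] = 3,  b[12] = 18,  b[13] = 21,  b[14] = 16,  b[15] = 14,  b[16] = 7,  b[17] = 21,  b[18] = 5,  b[19] = 3,  b[20] = 8,  b[21] = 11,  b[22] = 19,  b[23] = 7,  b[24] = 3,  b[25] = 10,  b[26] = 13,  b[27] = 0,  b[28] = 13,  b[29] = 13,  b[30] = 3,  b[31] = 16,  b[32] = 19,  b[33] = 12,  b[34] = 8,  b[35] = 20,  b[36] = 5,  b[37] = 2,  b[38] = 7,  b[39] = 9,  b[40] = 16,  b[41] = 2,  b[42] = 18,  b[43] = 20,  b[44] = 15,  b[45] = 12,  b[46] = 4,  b[47] = 16,  b[48] = 20,  b[49] = 13.
Since (b[48], b[49]) = (b[0], b[1]) = (20, 13) (two consecutive terms determine the rest), the sequence is periodic with period 48.
So b[838] = b[0 + ((838-0) mod 48)] = b[22] = 19.

19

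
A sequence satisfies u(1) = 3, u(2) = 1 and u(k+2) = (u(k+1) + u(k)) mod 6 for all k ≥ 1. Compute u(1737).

Computing terms: u(1) = 3; u(2) = 1; u(3) = 4; u(4) = 5; u(5) = 3; u(6) = 2; u(7) = 5; u(8) = 1; u(9) = 0; u(10) = 1; u(11) = 1; u(12) = 2; u(13) = 3; u(14) = 5; u(15) = 2; u(16) = 1; u(17) = 3; u(18) = 4; u(19) = 1; u(20) = 5; u(21) = 0; u(22) = 5; u(23) = 5; u(24) = 4; u(25) = 3; u(26) = 1.
The sequence repeats with period 24.
So u(1737) = u(1 + ((1737-1) mod 24)) = u(9) = 0.

0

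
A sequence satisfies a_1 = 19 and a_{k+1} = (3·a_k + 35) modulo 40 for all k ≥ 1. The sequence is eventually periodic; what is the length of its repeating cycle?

Listing terms: a_1 = 19, a_2 = 12, a_3 = 31, a_4 = 8, a_5 = 19.
The sequence repeats with period 4.

4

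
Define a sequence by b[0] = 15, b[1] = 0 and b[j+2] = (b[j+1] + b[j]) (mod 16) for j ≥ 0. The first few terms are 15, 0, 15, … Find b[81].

Computing terms: b[0] = 15; b[1] = 0; b[2] = 15; b[3] = 15; b[4] = 14; b[5] = 13; b[6] = 11; b[7] = 8; b[8] = 3; b[9] = 11; b[10] = 14; b[11] = 9; b[12] = 7; b[13] = 0; b[14] = 7; b[15] = 7; b[16] = 14; b[17] = 5; b[18] = 3; b[19] = 8; b[20] = 11; b[21] = 3; b[22] = 14; b[23] = 1; b[24] = 15; b[25] = 0.
Since (b[24], b[25]) = (b[0], b[1]) = (15, 0) (two consecutive terms determine the rest), the sequence is periodic with period 24.
So b[81] = b[0 + ((81-0) mod 24)] = b[9] = 11.

11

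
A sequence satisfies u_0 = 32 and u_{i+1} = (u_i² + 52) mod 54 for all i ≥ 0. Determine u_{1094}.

14

We have u_0 = 32, u_1 = 50, u_2 = 14, u_3 = 32.
The sequence repeats with period 3.
So u_{1094} = u_{0 + ((1094-0) mod 3)} = u_2 = 14.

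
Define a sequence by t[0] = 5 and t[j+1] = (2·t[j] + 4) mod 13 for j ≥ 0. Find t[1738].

t[0] = 5, t[1] = 1, t[2] = 6, t[3] = 3, t[4] = 10, t[5] = 11, t[6] = 0, t[7] = 4, t[8] = 12, t[9] = 2, t[10] = 8, t[11] = 7, t[12] = 5.
Since t[12] = t[0] = 5, the sequence is periodic with period 12.
So t[1738] = t[0 + ((1738-0) mod 12)] = t[10] = 8.

8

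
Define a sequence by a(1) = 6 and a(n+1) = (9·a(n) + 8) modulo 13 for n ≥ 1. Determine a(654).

7

Listing terms: a(1) = 6; a(2) = 10; a(3) = 7; a(4) = 6.
The sequence repeats with period 3.
So a(654) = a(1 + ((654-1) mod 3)) = a(3) = 7.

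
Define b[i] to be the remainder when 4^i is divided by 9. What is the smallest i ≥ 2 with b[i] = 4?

4

Computing terms: b[1] = 4; b[2] = 7; b[3] = 1; b[4] = 4.
The sequence repeats with period 3.
The value 4 next appears (with i ≥ 2) at b[4].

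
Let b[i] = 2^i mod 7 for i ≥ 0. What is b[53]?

4

We have b[0] = 1, b[1] = 2, b[2] = 4, b[3] = 1.
Since b[3] = b[0] = 1, the sequence is periodic with period 3.
(53 - 0) mod 3 = 2, so b[53] = b[2] = 4.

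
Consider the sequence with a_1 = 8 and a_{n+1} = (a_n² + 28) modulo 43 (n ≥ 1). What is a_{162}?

We have a_1 = 8, a_2 = 6, a_3 = 21, a_4 = 39, a_5 = 1, a_6 = 29, a_7 = 9, a_8 = 23, a_9 = 41, a_{10} = 32, a_{11} = 20, a_{12} = 41.
Since a_{12} = a_9 = 41, the sequence is eventually periodic: after a pre-period of length 8 it cycles with period 3.
For n ≥ 9, a_n depends only on (n - 9) mod 3. (162 - 9) mod 3 = 0, so a_{162} = a_9 = 41.

41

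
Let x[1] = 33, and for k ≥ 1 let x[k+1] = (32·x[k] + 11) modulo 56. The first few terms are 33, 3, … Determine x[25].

Listing terms: x[1] = 33,  x[2] = 3,  x[3] = 51,  x[4] = 19,  x[5] = 3.
Since x[5] = x[2] = 3, the sequence is eventually periodic: after a pre-period of length 1 it cycles with period 3.
For k ≥ 2, x[k] depends only on (k - 2) mod 3. (25 - 2) mod 3 = 2, so x[25] = x[4] = 19.

19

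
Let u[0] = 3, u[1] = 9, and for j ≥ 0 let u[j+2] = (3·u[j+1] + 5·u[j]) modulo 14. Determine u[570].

3

Listing terms: u[0] = 3,  u[1] = 9,  u[2] = 0,  u[3] = 3,  u[4] = 9.
Since (u[3], u[4]) = (u[0], u[1]) = (3, 9) (two consecutive terms determine the rest), the sequence is periodic with period 3.
(570 - 0) mod 3 = 0, so u[570] = u[0] = 3.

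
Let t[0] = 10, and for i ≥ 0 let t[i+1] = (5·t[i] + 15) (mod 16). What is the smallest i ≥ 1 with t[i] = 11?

Computing terms: t[0] = 10, t[1] = 1, t[2] = 4, t[3] = 3, t[4] = 14, t[5] = 5, t[6] = 8, t[7] = 7, t[8] = 2, t[9] = 9, t[10] = 12, t[11] = 11, t[12] = 6, t[13] = 13, t[14] = 0, t[15] = 15, t[16] = 10.
The sequence repeats with period 16.
The value 11 first appears (with i ≥ 1) at t[11].

11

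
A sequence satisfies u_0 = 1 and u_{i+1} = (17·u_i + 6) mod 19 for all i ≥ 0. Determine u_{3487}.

u_0 = 1; u_1 = 4; u_2 = 17; u_3 = 10; u_4 = 5; u_5 = 15; u_6 = 14; u_7 = 16; u_8 = 12; u_9 = 1.
The sequence repeats with period 9.
(3487 - 0) mod 9 = 4, so u_{3487} = u_4 = 5.

5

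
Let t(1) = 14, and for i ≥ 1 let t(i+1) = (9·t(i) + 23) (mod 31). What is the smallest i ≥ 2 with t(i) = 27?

We have t(1) = 14, t(2) = 25, t(3) = 0, t(4) = 23, t(5) = 13, t(6) = 16, t(7) = 12, t(8) = 7, t(9) = 24, t(10) = 22, t(11) = 4, t(12) = 28, t(13) = 27, t(14) = 18, t(15) = 30, t(16) = 14.
The sequence repeats with period 15.
The value 27 first appears (with i ≥ 2) at t(13).

13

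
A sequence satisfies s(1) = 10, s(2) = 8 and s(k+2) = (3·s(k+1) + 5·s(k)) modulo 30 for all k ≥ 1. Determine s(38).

We have s(1) = 10, s(2) = 8, s(3) = 14, s(4) = 22, s(5) = 16, s(6) = 8, s(7) = 14.
Since (s(6), s(7)) = (s(2), s(3)) = (8, 14) (two consecutive terms determine the rest), the sequence is eventually periodic: after a pre-period of length 1 it cycles with period 4.
For k ≥ 2, s(k) depends only on (k - 2) mod 4. (38 - 2) mod 4 = 0, so s(38) = s(2) = 8.

8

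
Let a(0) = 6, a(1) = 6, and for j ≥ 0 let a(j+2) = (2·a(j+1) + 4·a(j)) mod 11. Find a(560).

6

We have a(0) = 6; a(1) = 6; a(2) = 3; a(3) = 8; a(4) = 6; a(5) = 0; a(6) = 2; a(7) = 4; a(8) = 5; a(9) = 4; a(10) = 6; a(11) = 6.
The sequence repeats with period 10.
(560 - 0) mod 10 = 0, so a(560) = a(0) = 6.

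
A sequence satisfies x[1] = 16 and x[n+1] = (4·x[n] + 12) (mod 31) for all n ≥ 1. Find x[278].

6

Listing terms: x[1] = 16, x[2] = 14, x[3] = 6, x[4] = 5, x[5] = 1, x[6] = 16.
The sequence repeats with period 5.
So x[278] = x[1 + ((278-1) mod 5)] = x[3] = 6.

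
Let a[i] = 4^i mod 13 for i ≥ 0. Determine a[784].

Computing terms: a[0] = 1; a[1] = 4; a[2] = 3; a[3] = 12; a[4] = 9; a[5] = 10; a[6] = 1.
The sequence repeats with period 6.
So a[784] = a[0 + ((784-0) mod 6)] = a[4] = 9.

9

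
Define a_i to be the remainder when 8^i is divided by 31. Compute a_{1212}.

2

Listing terms: a_0 = 1,  a_1 = 8,  a_2 = 2,  a_3 = 16,  a_4 = 4,  a_5 = 1.
The sequence repeats with period 5.
So a_{1212} = a_{0 + ((1212-0) mod 5)} = a_2 = 2.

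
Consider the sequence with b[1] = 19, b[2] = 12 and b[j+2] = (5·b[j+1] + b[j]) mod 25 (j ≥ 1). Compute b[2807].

b[1] = 19,  b[2] = 12,  b[3] = 4,  b[4] = 7,  b[5] = 14,  b[6] = 2,  b[7] = 24,  b[8] = 22,  b[9] = 9,  b[10] = 17,  b[11] = 19,  b[12] = 12.
The sequence repeats with period 10.
So b[2807] = b[1 + ((2807-1) mod 10)] = b[7] = 24.

24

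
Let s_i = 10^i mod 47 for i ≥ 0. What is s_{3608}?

Computing terms: s_0 = 1, s_1 = 10, s_2 = 6, s_3 = 13, s_4 = 36, s_5 = 31, s_6 = 28, s_7 = 45, s_8 = 27, s_9 = 35, s_{10} = 21, s_{11} = 22, s_{12} = 32, s_{13} = 38, s_{14} = 4, s_{15} = 40, s_{16} = 24, s_{17} = 5, s_{18} = 3, s_{19} = 30, s_{20} = 18, s_{21} = 39, s_{22} = 14, s_{23} = 46, s_{24} = 37, s_{25} = 41, s_{26} = 34, s_{27} = 11, s_{28} = 16, s_{29} = 19, s_{30} = 2, s_{31} = 20, s_{32} = 12, s_{33} = 26, s_{34} = 25, s_{35} = 15, s_{36} = 9, s_{37} = 43, s_{38} = 7, s_{39} = 23, s_{40} = 42, s_{41} = 44, s_{42} = 17, s_{43} = 29, s_{44} = 8, s_{45} = 33, s_{46} = 1.
The sequence repeats with period 46.
So s_{3608} = s_{0 + ((3608-0) mod 46)} = s_{20} = 18.

18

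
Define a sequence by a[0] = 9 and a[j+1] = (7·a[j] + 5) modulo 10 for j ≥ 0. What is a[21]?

8

Computing terms: a[0] = 9; a[1] = 8; a[2] = 1; a[3] = 2; a[4] = 9.
The sequence repeats with period 4.
(21 - 0) mod 4 = 1, so a[21] = a[1] = 8.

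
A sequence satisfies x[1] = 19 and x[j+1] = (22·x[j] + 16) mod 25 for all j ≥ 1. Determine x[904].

Computing terms: x[1] = 19; x[2] = 9; x[3] = 14; x[4] = 24; x[5] = 19.
The sequence repeats with period 4.
So x[904] = x[1 + ((904-1) mod 4)] = x[4] = 24.

24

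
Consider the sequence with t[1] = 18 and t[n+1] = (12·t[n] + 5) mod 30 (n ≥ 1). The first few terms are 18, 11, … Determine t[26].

11

Listing terms: t[1] = 18; t[2] = 11; t[3] = 17; t[4] = 29; t[5] = 23; t[6] = 11.
Since t[6] = t[2] = 11, the sequence is eventually periodic: after a pre-period of length 1 it cycles with period 4.
For n ≥ 2, t[n] depends only on (n - 2) mod 4. (26 - 2) mod 4 = 0, so t[26] = t[2] = 11.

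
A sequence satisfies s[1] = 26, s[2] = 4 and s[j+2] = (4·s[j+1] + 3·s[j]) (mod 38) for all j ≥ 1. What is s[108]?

We have s[1] = 26; s[2] = 4; s[3] = 18; s[4] = 8; s[5] = 10; s[6] = 26; s[7] = 20; s[8] = 6; s[9] = 8; s[10] = 12; s[11] = 34; s[12] = 20; s[13] = 30; s[14] = 28; s[15] = 12; s[16] = 18; s[17] = 32; s[18] = 30; s[19] = 26; s[20] = 4.
Since (s[19], s[20]) = (s[1], s[2]) = (26, 4) (two consecutive terms determine the rest), the sequence is periodic with period 18.
(108 - 1) mod 18 = 17, so s[108] = s[18] = 30.

30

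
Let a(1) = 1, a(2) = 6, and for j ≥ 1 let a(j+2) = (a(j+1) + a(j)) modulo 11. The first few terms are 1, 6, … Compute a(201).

Listing terms: a(1) = 1,  a(2) = 6,  a(3) = 7,  a(4) = 2,  a(5) = 9,  a(6) = 0,  a(7) = 9,  a(8) = 9,  a(9) = 7,  a(10) = 5,  a(11) = 1,  a(12) = 6.
The sequence repeats with period 10.
(201 - 1) mod 10 = 0, so a(201) = a(1) = 1.

1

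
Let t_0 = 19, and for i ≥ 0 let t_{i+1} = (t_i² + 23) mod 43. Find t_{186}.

16

Computing terms: t_0 = 19, t_1 = 40, t_2 = 32, t_3 = 15, t_4 = 33, t_5 = 37, t_6 = 16, t_7 = 21, t_8 = 34, t_9 = 18, t_{10} = 3, t_{11} = 32.
Since t_{11} = t_2 = 32, the sequence is eventually periodic: after a pre-period of length 2 it cycles with period 9.
For i ≥ 2, t_i depends only on (i - 2) mod 9. (186 - 2) mod 9 = 4, so t_{186} = t_6 = 16.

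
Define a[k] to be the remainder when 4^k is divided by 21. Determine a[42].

Computing terms: a[0] = 1, a[1] = 4, a[2] = 16, a[3] = 1.
The sequence repeats with period 3.
So a[42] = a[0 + ((42-0) mod 3)] = a[0] = 1.

1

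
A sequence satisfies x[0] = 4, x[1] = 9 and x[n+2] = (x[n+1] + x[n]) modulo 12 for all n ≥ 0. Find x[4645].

Computing terms: x[0] = 4; x[1] = 9; x[2] = 1; x[3] = 10; x[4] = 11; x[5] = 9; x[6] = 8; x[7] = 5; x[8] = 1; x[9] = 6; x[10] = 7; x[11] = 1; x[12] = 8; x[13] = 9; x[14] = 5; x[15] = 2; x[16] = 7; x[17] = 9; x[18] = 4; x[19] = 1; x[20] = 5; x[21] = 6; x[22] = 11; x[23] = 5; x[24] = 4; x[25] = 9.
Since (x[24], x[25]) = (x[0], x[1]) = (4, 9) (two consecutive terms determine the rest), the sequence is periodic with period 24.
So x[4645] = x[0 + ((4645-0) mod 24)] = x[13] = 9.

9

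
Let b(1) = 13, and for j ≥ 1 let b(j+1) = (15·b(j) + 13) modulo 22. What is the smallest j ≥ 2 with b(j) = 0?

10

We have b(1) = 13,  b(2) = 10,  b(3) = 9,  b(4) = 16,  b(5) = 11,  b(6) = 2,  b(7) = 21,  b(8) = 20,  b(9) = 5,  b(10) = 0,  b(11) = 13.
The sequence repeats with period 10.
The value 0 first appears (with j ≥ 2) at b(10).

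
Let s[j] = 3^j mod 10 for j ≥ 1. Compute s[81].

We have s[1] = 3, s[2] = 9, s[3] = 7, s[4] = 1, s[5] = 3.
Since s[5] = s[1] = 3, the sequence is periodic with period 4.
(81 - 1) mod 4 = 0, so s[81] = s[1] = 3.

3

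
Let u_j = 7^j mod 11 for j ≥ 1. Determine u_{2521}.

We have u_1 = 7,  u_2 = 5,  u_3 = 2,  u_4 = 3,  u_5 = 10,  u_6 = 4,  u_7 = 6,  u_8 = 9,  u_9 = 8,  u_{10} = 1,  u_{11} = 7.
Since u_{11} = u_1 = 7, the sequence is periodic with period 10.
So u_{2521} = u_{1 + ((2521-1) mod 10)} = u_1 = 7.

7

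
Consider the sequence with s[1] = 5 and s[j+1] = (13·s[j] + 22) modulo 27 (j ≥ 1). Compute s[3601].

14

Listing terms: s[1] = 5; s[2] = 6; s[3] = 19; s[4] = 26; s[5] = 9; s[6] = 4; s[7] = 20; s[8] = 12; s[9] = 16; s[10] = 14; s[11] = 15; s[12] = 1; s[13] = 8; s[14] = 18; s[15] = 13; s[16] = 2; s[17] = 21; s[18] = 25; s[19] = 23; s[20] = 24; s[21] = 10; s[22] = 17; s[23] = 0; s[24] = 22; s[25] = 11; s[26] = 3; s[27] = 7; s[28] = 5.
The sequence repeats with period 27.
So s[3601] = s[1 + ((3601-1) mod 27)] = s[10] = 14.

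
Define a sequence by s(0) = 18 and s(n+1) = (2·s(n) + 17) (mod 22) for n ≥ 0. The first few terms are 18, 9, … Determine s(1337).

19

Computing terms: s(0) = 18; s(1) = 9; s(2) = 13; s(3) = 21; s(4) = 15; s(5) = 3; s(6) = 1; s(7) = 19; s(8) = 11; s(9) = 17; s(10) = 7; s(11) = 9.
Since s(11) = s(1) = 9, the sequence is eventually periodic: after a pre-period of length 1 it cycles with period 10.
For n ≥ 1, s(n) depends only on (n - 1) mod 10. (1337 - 1) mod 10 = 6, so s(1337) = s(7) = 19.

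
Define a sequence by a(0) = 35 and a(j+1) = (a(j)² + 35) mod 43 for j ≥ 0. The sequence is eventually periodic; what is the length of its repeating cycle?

9

Listing terms: a(0) = 35,  a(1) = 13,  a(2) = 32,  a(3) = 27,  a(4) = 33,  a(5) = 6,  a(6) = 28,  a(7) = 2,  a(8) = 39,  a(9) = 8,  a(10) = 13.
Since a(10) = a(1) = 13, the sequence is eventually periodic: after a pre-period of length 1 it cycles with period 9.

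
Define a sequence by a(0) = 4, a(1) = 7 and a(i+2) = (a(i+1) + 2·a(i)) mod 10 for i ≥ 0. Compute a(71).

Listing terms: a(0) = 4,  a(1) = 7,  a(2) = 5,  a(3) = 9,  a(4) = 9,  a(5) = 7,  a(6) = 5.
Since (a(5), a(6)) = (a(1), a(2)) = (7, 5) (two consecutive terms determine the rest), the sequence is eventually periodic: after a pre-period of length 1 it cycles with period 4.
For i ≥ 1, a(i) depends only on (i - 1) mod 4. (71 - 1) mod 4 = 2, so a(71) = a(3) = 9.

9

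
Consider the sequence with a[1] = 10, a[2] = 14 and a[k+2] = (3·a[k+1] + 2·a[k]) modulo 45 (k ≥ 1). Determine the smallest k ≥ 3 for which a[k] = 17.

3

Listing terms: a[1] = 10,  a[2] = 14,  a[3] = 17,  a[4] = 34,  a[5] = 1,  a[6] = 26,  a[7] = 35,  a[8] = 22,  a[9] = 1,  a[10] = 2,  a[11] = 8,  a[12] = 28,  a[13] = 10,  a[14] = 41,  a[15] = 8,  a[16] = 16,  a[17] = 19,  a[18] = 44,  a[19] = 35,  a[20] = 13,  a[21] = 19,  a[22] = 38,  a[23] = 17,  a[24] = 37,  a[25] = 10,  a[26] = 14.
Since (a[25], a[26]) = (a[1], a[2]) = (10, 14) (two consecutive terms determine the rest), the sequence is periodic with period 24.
The value 17 first appears (with k ≥ 3) at a[3].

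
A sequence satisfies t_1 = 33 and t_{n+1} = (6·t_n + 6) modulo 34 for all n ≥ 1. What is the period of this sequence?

We have t_1 = 33, t_2 = 0, t_3 = 6, t_4 = 8, t_5 = 20, t_6 = 24, t_7 = 14, t_8 = 22, t_9 = 2, t_{10} = 18, t_{11} = 12, t_{12} = 10, t_{13} = 32, t_{14} = 28, t_{15} = 4, t_{16} = 30, t_{17} = 16, t_{18} = 0.
Since t_{18} = t_2 = 0, the sequence is eventually periodic: after a pre-period of length 1 it cycles with period 16.

16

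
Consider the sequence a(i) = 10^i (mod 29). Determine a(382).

5

Listing terms: a(0) = 1,  a(1) = 10,  a(2) = 13,  a(3) = 14,  a(4) = 24,  a(5) = 8,  a(6) = 22,  a(7) = 17,  a(8) = 25,  a(9) = 18,  a(10) = 6,  a(11) = 2,  a(12) = 20,  a(13) = 26,  a(14) = 28,  a(15) = 19,  a(16) = 16,  a(17) = 15,  a(18) = 5,  a(19) = 21,  a(20) = 7,  a(21) = 12,  a(22) = 4,  a(23) = 11,  a(24) = 23,  a(25) = 27,  a(26) = 9,  a(27) = 3,  a(28) = 1.
Since a(28) = a(0) = 1, the sequence is periodic with period 28.
So a(382) = a(0 + ((382-0) mod 28)) = a(18) = 5.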